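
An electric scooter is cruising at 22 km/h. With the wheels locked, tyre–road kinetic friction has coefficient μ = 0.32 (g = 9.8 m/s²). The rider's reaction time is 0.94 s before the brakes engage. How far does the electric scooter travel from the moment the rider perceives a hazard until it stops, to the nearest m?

22 km/h ÷ 3.6 = 6.1111 m/s.
a = μg = 0.32 × 9.8 = 3.136 m/s².
Reaction distance = v·t_r = 6.1111 × 0.94 = 5.744 m.
Braking distance = v²/(2a) = 6.1111² / (2 × 3.136) = 37.346 / 6.272 = 5.954 m.
Total = 5.744 + 5.954 = 11.698 m.

Total stopping distance ≈ 12 m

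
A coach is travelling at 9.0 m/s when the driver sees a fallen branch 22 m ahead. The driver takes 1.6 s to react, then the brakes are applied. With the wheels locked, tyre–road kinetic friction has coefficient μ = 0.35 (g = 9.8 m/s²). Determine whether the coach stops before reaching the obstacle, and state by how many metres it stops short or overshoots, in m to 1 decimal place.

No — it overshoots by 4.2 m

a = μg = 0.35 × 9.8 = 3.430 m/s².
Reaction distance = 9.0000 × 1.6 = 14.400 m.
Braking distance = v²/(2a) = 81.000 / 6.860 = 11.808 m.
Total stopping distance = 14.400 + 11.808 = 26.208 m, vs 22 m available — it cannot stop in time and overshoots by 26.208 − 22 = 4.208 m.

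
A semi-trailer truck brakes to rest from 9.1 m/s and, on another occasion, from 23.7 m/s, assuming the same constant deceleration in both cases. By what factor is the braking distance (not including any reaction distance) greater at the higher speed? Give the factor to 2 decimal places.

Braking distance d = v²/(2a), so with a fixed, d ∝ v².
Factor = (23.7/9.1)² = 2.6044² = 6.7829.

Factor ≈ 6.78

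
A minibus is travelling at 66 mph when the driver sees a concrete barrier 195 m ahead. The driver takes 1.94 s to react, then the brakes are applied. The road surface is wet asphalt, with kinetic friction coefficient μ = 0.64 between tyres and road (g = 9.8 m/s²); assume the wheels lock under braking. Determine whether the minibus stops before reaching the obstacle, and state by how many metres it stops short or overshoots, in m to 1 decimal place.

Yes — it stops 68.4 m short of the obstacle

66 mph × 0.44704 = 29.5046 m/s.
a = μg = 0.64 × 9.8 = 6.272 m/s².
Reaction distance = 29.5046 × 1.94 = 57.239 m.
Braking distance = v²/(2a) = 870.521 / 12.544 = 69.397 m.
Total stopping distance = 57.239 + 69.397 = 126.636 m, vs 195 m available — it stops with 195 − 126.636 = 68.364 m to spare.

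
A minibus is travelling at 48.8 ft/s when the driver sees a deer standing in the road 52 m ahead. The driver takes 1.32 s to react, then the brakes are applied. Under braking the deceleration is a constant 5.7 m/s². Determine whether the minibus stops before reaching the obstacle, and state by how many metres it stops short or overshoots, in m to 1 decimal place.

48.8 ft/s × 0.3048 = 14.8742 m/s.
Reaction distance = 14.8742 × 1.32 = 19.634 m.
Braking distance = v²/(2a) = 221.242 / 11.400 = 19.407 m.
Total stopping distance = 19.634 + 19.407 = 39.041 m, vs 52 m available — it stops with 52 − 39.041 = 12.959 m to spare.

Yes — it stops 13.0 m short of the obstacle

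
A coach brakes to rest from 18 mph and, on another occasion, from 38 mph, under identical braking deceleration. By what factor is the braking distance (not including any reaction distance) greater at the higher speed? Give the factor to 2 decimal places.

Braking distance d = v²/(2a), so with a fixed, d ∝ v².
Factor = (38/18)² = 2.1111² = 4.4567.

Factor ≈ 4.46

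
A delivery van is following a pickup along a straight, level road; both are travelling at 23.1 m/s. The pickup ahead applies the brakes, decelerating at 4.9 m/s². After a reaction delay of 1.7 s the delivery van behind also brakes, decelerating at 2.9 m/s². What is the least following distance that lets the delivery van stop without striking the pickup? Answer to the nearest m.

Minimum gap ≈ 77 m

Leader travels v²/(2a_L) = 533.610 / 9.800 = 54.450 m before stopping.
Follower covers v·t_r = 23.1000 × 1.7 = 39.270 m while reacting, then v²/(2a_F) = 533.610 / 5.800 = 92.002 m while braking, for a total of 39.270 + 92.002 = 131.272 m.
Since a_F ≤ a_L and the follower starts braking later, the follower is never slower than the leader, so the closest approach is when both have stopped.
Minimum gap = 131.272 − 54.450 = 76.822 m.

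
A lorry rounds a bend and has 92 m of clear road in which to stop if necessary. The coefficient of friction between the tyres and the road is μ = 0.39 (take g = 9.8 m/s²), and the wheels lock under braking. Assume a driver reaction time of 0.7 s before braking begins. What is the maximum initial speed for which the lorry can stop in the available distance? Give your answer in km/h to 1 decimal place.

a = μg = 0.39 × 9.8 = 3.822 m/s².
Stopping distance: v·t_r + v²/(2a) = 92 with t_r = 0.7 s and a = 3.822 m/s².
So v² + 5.351 v − 703.25 = 0.
Positive root: v = −a·t_r + √((a·t_r)² + 2a·d) = −2.675 + √(7.156 + 703.25) = 23.9784 m/s.
23.9784 m/s × 3.6 = 86.322 km/h.

Maximum speed ≈ 86.3 km/h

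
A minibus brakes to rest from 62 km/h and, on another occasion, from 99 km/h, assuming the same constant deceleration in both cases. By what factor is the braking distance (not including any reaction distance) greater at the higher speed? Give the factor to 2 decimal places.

Factor ≈ 2.55

Braking distance d = v²/(2a), so with a fixed, d ∝ v².
Factor = (99/62)² = 1.5968² = 2.5498.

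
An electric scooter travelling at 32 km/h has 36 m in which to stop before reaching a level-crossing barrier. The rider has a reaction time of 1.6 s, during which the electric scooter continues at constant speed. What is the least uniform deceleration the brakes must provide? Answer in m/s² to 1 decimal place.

32 km/h ÷ 3.6 = 8.8889 m/s.
Distance covered during reaction = 8.8889 × 1.6 = 14.222 m.
Distance available for braking: 36 − 14.222 = 21.778 m.
v² = 2a·d ⇒ a = v²/(2d) = 8.8889² / (2 × 21.778) = 79.013 / 43.556 = 1.8141 m/s².

Required deceleration ≈ 1.8 m/s²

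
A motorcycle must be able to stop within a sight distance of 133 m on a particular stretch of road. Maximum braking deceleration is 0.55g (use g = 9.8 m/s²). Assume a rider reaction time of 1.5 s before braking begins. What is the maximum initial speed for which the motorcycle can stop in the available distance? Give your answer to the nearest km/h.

a = 0.55 × 9.8 = 5.390 m/s².
Stopping distance: v·t_r + v²/(2a) = 133 with t_r = 1.5 s and a = 5.390 m/s².
So v² + 16.170 v − 1433.74 = 0.
Positive root: v = −a·t_r + √((a·t_r)² + 2a·d) = −8.085 + √(65.367 + 1433.74) = 30.6333 m/s.
30.6333 m/s × 3.6 = 110.280 km/h.

Maximum speed ≈ 110 km/h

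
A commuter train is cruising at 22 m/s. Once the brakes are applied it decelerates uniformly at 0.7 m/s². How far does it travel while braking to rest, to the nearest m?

Braking distance ≈ 346 m

Braking distance = v²/(2a) = 22.0000² / (2 × 0.700) = 484.000 / 1.400 = 345.714 m.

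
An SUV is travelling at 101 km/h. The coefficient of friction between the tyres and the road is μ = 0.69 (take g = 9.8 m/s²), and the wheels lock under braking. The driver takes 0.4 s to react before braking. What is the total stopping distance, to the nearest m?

Total stopping distance ≈ 69 m

101 km/h ÷ 3.6 = 28.0556 m/s.
a = μg = 0.69 × 9.8 = 6.762 m/s².
Reaction distance = v·t_r = 28.0556 × 0.4 = 11.222 m.
Braking distance = v²/(2a) = 28.0556² / (2 × 6.762) = 787.117 / 13.524 = 58.201 m.
Total = 11.222 + 58.201 = 69.423 m.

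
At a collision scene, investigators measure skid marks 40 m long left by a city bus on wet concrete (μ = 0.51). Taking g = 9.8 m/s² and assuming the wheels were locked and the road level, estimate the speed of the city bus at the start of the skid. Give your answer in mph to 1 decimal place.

Initial speed ≈ 44.7 mph

Deceleration a = μg = 0.51 × 9.8 = 4.998 m/s².
v = √(2a·d) = √(2 × 4.998 × 40) = √399.840 = 19.9960 m/s.
= 19.9960 ÷ 0.44704 = 44.730 mph.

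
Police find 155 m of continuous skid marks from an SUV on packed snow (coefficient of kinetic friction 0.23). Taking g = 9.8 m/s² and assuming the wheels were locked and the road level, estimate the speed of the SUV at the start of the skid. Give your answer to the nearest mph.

Deceleration a = μg = 0.23 × 9.8 = 2.254 m/s².
v = √(2a·d) = √(2 × 2.254 × 155) = √698.740 = 26.4337 m/s.
= 26.4337 ÷ 0.44704 = 59.131 mph.

Initial speed ≈ 59 mph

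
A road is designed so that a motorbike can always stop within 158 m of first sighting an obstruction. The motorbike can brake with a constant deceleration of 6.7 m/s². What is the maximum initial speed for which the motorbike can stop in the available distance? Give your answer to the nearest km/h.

Maximum speed ≈ 166 km/h

v²/(2a) = d ⇒ v = √(2 × 6.700 × 158) = √2117.20 = 46.0130 m/s.
46.0130 m/s × 3.6 = 165.647 km/h.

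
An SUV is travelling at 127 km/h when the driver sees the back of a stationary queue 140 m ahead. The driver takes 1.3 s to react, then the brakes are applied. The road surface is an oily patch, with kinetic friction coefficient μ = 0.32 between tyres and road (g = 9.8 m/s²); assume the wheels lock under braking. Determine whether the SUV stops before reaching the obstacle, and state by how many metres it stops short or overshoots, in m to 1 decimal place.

127 km/h ÷ 3.6 = 35.2778 m/s.
a = μg = 0.32 × 9.8 = 3.136 m/s².
Reaction distance = 35.2778 × 1.3 = 45.861 m.
Braking distance = v²/(2a) = 1244.523 / 6.272 = 198.425 m.
Total stopping distance = 45.861 + 198.425 = 244.286 m, vs 140 m available — it cannot stop in time and overshoots by 244.286 − 140 = 104.286 m.

No — it overshoots by 104.3 m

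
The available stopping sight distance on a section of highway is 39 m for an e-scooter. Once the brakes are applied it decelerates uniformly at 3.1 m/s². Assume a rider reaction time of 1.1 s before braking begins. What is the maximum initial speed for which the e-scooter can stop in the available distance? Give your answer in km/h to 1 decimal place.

Maximum speed ≈ 45.0 km/h

Stopping distance: v·t_r + v²/(2a) = 39 with t_r = 1.1 s and a = 3.100 m/s².
So v² + 6.820 v − 241.80 = 0.
Positive root: v = −a·t_r + √((a·t_r)² + 2a·d) = −3.410 + √(11.628 + 241.80) = 12.5094 m/s.
12.5094 m/s × 3.6 = 45.034 km/h.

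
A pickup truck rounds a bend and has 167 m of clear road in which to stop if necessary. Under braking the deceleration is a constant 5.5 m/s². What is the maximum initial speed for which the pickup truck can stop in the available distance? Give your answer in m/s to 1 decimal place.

v²/(2a) = d ⇒ v = √(2 × 5.500 × 167) = √1837.00 = 42.8602 m/s.

Maximum speed ≈ 42.9 m/s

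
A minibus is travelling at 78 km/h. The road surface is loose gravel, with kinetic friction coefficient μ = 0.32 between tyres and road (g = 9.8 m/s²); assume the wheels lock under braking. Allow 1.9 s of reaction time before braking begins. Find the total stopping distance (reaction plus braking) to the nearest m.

78 km/h ÷ 3.6 = 21.6667 m/s.
a = μg = 0.32 × 9.8 = 3.136 m/s².
Reaction distance = v·t_r = 21.6667 × 1.9 = 41.167 m.
Braking distance = v²/(2a) = 21.6667² / (2 × 3.136) = 469.446 / 6.272 = 74.848 m.
Total = 41.167 + 74.848 = 116.015 m.

Total stopping distance ≈ 116 m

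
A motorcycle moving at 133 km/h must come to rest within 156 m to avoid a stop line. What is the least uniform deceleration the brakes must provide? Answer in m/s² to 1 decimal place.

Required deceleration ≈ 4.4 m/s²

133 km/h ÷ 3.6 = 36.9444 m/s.
v² = 2a·d ⇒ a = v²/(2d) = 36.9444² / (2 × 156.000) = 1364.889 / 312.000 = 4.3746 m/s².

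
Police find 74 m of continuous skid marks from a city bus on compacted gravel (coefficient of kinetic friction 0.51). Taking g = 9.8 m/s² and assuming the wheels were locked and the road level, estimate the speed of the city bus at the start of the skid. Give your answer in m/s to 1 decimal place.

Initial speed ≈ 27.2 m/s

Deceleration a = μg = 0.51 × 9.8 = 4.998 m/s².
v = √(2a·d) = √(2 × 4.998 × 74) = √739.704 = 27.1975 m/s.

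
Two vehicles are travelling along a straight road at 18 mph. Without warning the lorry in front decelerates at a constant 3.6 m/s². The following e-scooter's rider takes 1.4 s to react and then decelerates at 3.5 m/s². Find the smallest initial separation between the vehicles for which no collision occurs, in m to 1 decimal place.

Minimum gap ≈ 11.5 m

18 mph × 0.44704 = 8.0467 m/s.
Leader travels v²/(2a_L) = 64.749 / 7.200 = 8.993 m before stopping.
Follower covers v·t_r = 8.0467 × 1.4 = 11.265 m while reacting, then v²/(2a_F) = 64.749 / 7.000 = 9.250 m while braking, for a total of 11.265 + 9.250 = 20.515 m.
Since a_F ≤ a_L and the follower starts braking later, the follower is never slower than the leader, so the closest approach is when both have stopped.
Minimum gap = 20.515 − 8.993 = 11.522 m.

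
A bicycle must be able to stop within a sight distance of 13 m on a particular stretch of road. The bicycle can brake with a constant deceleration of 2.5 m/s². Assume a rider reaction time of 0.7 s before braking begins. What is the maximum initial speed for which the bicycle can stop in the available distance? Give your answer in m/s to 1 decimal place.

Stopping distance: v·t_r + v²/(2a) = 13 with t_r = 0.7 s and a = 2.500 m/s².
So v² + 3.500 v − 65.00 = 0.
Positive root: v = −a·t_r + √((a·t_r)² + 2a·d) = −1.750 + √(3.062 + 65.00) = 6.5000 m/s.

Maximum speed ≈ 6.5 m/s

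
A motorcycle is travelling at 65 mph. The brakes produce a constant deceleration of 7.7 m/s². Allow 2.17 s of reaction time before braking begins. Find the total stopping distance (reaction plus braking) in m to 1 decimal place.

Total stopping distance ≈ 117.9 m

65 mph × 0.44704 = 29.0576 m/s.
Reaction distance = v·t_r = 29.0576 × 2.17 = 63.055 m.
Braking distance = v²/(2a) = 29.0576² / (2 × 7.700) = 844.344 / 15.400 = 54.828 m.
Total = 63.055 + 54.828 = 117.883 m.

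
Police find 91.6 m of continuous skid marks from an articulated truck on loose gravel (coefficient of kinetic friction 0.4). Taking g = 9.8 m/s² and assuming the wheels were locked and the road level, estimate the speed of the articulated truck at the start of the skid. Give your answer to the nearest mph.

Initial speed ≈ 60 mph

Deceleration a = μg = 0.4 × 9.8 = 3.920 m/s².
v = √(2a·d) = √(2 × 3.920 × 91.6) = √718.144 = 26.7982 m/s.
= 26.7982 ÷ 0.44704 = 59.946 mph.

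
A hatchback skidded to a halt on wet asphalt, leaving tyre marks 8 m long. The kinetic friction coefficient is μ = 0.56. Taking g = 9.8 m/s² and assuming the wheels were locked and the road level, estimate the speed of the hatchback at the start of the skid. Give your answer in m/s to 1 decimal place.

Initial speed ≈ 9.4 m/s

Deceleration a = μg = 0.56 × 9.8 = 5.488 m/s².
v = √(2a·d) = √(2 × 5.488 × 8) = √87.808 = 9.3706 m/s.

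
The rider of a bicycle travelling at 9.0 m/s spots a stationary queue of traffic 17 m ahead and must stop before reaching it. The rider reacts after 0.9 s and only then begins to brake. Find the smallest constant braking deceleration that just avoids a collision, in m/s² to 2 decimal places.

Distance covered during reaction = 9.0000 × 0.9 = 8.100 m.
Distance available for braking: 17 − 8.100 = 8.900 m.
v² = 2a·d ⇒ a = v²/(2d) = 9.0000² / (2 × 8.900) = 81.000 / 17.800 = 4.5506 m/s².

Required deceleration ≈ 4.55 m/s²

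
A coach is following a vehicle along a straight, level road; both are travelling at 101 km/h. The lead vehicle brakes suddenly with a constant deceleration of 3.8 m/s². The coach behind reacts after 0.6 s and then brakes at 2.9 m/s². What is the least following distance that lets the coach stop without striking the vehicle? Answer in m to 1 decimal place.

101 km/h ÷ 3.6 = 28.0556 m/s.
Leader travels v²/(2a_L) = 787.117 / 7.600 = 103.568 m before stopping.
Follower covers v·t_r = 28.0556 × 0.6 = 16.833 m while reacting, then v²/(2a_F) = 787.117 / 5.800 = 135.710 m while braking, for a total of 16.833 + 135.710 = 152.543 m.
Since a_F ≤ a_L and the follower starts braking later, the follower is never slower than the leader, so the closest approach is when both have stopped.
Minimum gap = 152.543 − 103.568 = 48.975 m.

Minimum gap ≈ 49.0 m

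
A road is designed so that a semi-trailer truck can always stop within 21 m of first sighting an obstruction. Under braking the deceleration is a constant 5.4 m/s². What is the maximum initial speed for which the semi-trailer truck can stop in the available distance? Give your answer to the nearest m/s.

Maximum speed ≈ 15 m/s

v²/(2a) = d ⇒ v = √(2 × 5.400 × 21) = √226.80 = 15.0599 m/s.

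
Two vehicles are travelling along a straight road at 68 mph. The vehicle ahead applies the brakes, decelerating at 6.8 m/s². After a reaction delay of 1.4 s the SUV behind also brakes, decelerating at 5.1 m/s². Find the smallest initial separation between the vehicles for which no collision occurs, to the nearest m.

Minimum gap ≈ 65 m

68 mph × 0.44704 = 30.3987 m/s.
Leader travels v²/(2a_L) = 924.081 / 13.600 = 67.947 m before stopping.
Follower covers v·t_r = 30.3987 × 1.4 = 42.558 m while reacting, then v²/(2a_F) = 924.081 / 10.200 = 90.596 m while braking, for a total of 42.558 + 90.596 = 133.154 m.
Since a_F ≤ a_L and the follower starts braking later, the follower is never slower than the leader, so the closest approach is when both have stopped.
Minimum gap = 133.154 − 67.947 = 65.207 m.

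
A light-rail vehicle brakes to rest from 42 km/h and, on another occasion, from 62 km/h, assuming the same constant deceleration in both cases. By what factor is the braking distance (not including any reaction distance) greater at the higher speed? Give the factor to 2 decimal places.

Factor ≈ 2.18

Braking distance d = v²/(2a), so with a fixed, d ∝ v².
Factor = (62/42)² = 1.4762² = 2.1792.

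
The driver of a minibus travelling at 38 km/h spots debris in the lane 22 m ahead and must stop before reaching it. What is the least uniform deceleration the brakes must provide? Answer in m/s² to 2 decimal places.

Required deceleration ≈ 2.53 m/s²

38 km/h ÷ 3.6 = 10.5556 m/s.
v² = 2a·d ⇒ a = v²/(2d) = 10.5556² / (2 × 22.000) = 111.421 / 44.000 = 2.5323 m/s².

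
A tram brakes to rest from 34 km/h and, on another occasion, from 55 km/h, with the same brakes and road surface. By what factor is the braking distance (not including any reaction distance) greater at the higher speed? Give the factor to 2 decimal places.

Factor ≈ 2.62

Braking distance d = v²/(2a), so with a fixed, d ∝ v².
Factor = (55/34)² = 1.6176² = 2.6166.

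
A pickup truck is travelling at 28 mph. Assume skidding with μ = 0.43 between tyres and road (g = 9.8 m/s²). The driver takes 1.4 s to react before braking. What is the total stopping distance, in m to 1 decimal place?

28 mph × 0.44704 = 12.5171 m/s.
a = μg = 0.43 × 9.8 = 4.214 m/s².
Reaction distance = v·t_r = 12.5171 × 1.4 = 17.524 m.
Braking distance = v²/(2a) = 12.5171² / (2 × 4.214) = 156.678 / 8.428 = 18.590 m.
Total = 17.524 + 18.590 = 36.114 m.

Total stopping distance ≈ 36.1 m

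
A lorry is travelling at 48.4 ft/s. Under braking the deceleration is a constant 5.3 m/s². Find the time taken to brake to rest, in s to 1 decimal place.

Braking time ≈ 2.8 s

48.4 ft/s × 0.3048 = 14.7523 m/s.
Braking time = v/a = 14.7523 / 5.300 = 2.783 s.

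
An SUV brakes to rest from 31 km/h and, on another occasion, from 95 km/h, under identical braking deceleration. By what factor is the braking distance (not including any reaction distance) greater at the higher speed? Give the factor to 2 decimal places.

Braking distance d = v²/(2a), so with a fixed, d ∝ v².
Factor = (95/31)² = 3.0645² = 9.3912.

Factor ≈ 9.39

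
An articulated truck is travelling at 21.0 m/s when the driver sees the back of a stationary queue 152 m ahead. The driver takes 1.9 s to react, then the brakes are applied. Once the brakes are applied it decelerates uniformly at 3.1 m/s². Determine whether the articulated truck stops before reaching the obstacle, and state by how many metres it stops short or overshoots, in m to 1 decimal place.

Yes — it stops 41.0 m short of the obstacle

Reaction distance = 21.0000 × 1.9 = 39.900 m.
Braking distance = v²/(2a) = 441.000 / 6.200 = 71.129 m.
Total stopping distance = 39.900 + 71.129 = 111.029 m, vs 152 m available — it stops with 152 − 111.029 = 40.971 m to spare.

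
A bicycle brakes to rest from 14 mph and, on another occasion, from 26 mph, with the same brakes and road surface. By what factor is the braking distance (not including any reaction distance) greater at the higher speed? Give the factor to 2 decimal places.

Braking distance d = v²/(2a), so with a fixed, d ∝ v².
Factor = (26/14)² = 1.8571² = 3.4488.

Factor ≈ 3.45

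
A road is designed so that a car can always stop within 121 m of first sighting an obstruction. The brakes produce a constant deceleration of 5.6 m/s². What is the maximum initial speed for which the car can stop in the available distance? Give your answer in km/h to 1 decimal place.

Maximum speed ≈ 132.5 km/h

v²/(2a) = d ⇒ v = √(2 × 5.600 × 121) = √1355.20 = 36.8130 m/s.
36.8130 m/s × 3.6 = 132.527 km/h.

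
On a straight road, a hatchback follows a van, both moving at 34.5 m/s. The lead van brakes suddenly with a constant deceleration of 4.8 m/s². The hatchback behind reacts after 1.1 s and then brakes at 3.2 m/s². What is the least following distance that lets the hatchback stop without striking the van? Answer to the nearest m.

Minimum gap ≈ 100 m

Leader travels v²/(2a_L) = 1190.250 / 9.600 = 123.984 m before stopping.
Follower covers v·t_r = 34.5000 × 1.1 = 37.950 m while reacting, then v²/(2a_F) = 1190.250 / 6.400 = 185.977 m while braking, for a total of 37.950 + 185.977 = 223.927 m.
Since a_F ≤ a_L and the follower starts braking later, the follower is never slower than the leader, so the closest approach is when both have stopped.
Minimum gap = 223.927 − 123.984 = 99.943 m.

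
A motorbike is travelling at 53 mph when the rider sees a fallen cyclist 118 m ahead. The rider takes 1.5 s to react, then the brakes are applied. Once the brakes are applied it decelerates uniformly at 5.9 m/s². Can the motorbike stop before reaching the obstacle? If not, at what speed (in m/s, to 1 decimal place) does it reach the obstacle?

Yes — it stops about 34.9 m short of the obstacle, so it never reaches it

53 mph × 0.44704 = 23.6931 m/s.
Reaction distance = 23.6931 × 1.5 = 35.540 m.
Braking distance = v²/(2a) = 561.363 / 11.800 = 47.573 m.
Total stopping distance = 35.540 + 47.573 = 83.113 m, vs 118 m available — it stops with 118 − 83.113 = 34.887 m to spare.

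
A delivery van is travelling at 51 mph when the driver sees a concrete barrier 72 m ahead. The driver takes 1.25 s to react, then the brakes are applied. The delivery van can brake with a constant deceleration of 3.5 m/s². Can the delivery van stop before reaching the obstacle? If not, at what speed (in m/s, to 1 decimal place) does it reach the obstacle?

51 mph × 0.44704 = 22.7990 m/s.
Reaction distance = 22.7990 × 1.25 = 28.499 m.
Braking distance needed to stop: v²/(2a) = 519.794 / 7.000 = 74.256 m, so total needed = 28.499 + 74.256 = 102.755 m > 72 m — it cannot stop.
Distance remaining when braking begins: 72 − 28.499 = 43.501 m.
v² = v₀² − 2a·d = 519.794 − 2 × 3.500 × 43.501 = 215.287 m²/s².
v = √215.287 = 14.673 m/s.

No — it strikes the obstacle at 14.7 m/s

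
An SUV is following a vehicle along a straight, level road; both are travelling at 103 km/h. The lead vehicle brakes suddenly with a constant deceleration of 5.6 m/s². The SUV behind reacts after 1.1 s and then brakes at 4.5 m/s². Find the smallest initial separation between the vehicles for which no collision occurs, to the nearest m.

103 km/h ÷ 3.6 = 28.6111 m/s.
Leader travels v²/(2a_L) = 818.595 / 11.200 = 73.089 m before stopping.
Follower covers v·t_r = 28.6111 × 1.1 = 31.472 m while reacting, then v²/(2a_F) = 818.595 / 9.000 = 90.955 m while braking, for a total of 31.472 + 90.955 = 122.427 m.
Since a_F ≤ a_L and the follower starts braking later, the follower is never slower than the leader, so the closest approach is when both have stopped.
Minimum gap = 122.427 − 73.089 = 49.338 m.

Minimum gap ≈ 49 m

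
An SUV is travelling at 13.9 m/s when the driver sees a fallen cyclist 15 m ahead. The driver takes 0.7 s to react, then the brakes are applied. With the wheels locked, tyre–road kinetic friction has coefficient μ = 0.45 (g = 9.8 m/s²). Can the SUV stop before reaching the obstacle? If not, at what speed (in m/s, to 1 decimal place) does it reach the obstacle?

No — it strikes the obstacle at 12.1 m/s

a = μg = 0.45 × 9.8 = 4.410 m/s².
Reaction distance = 13.9000 × 0.7 = 9.730 m.
Braking distance needed to stop: v²/(2a) = 193.210 / 8.820 = 21.906 m, so total needed = 9.730 + 21.906 = 31.636 m > 15 m — it cannot stop.
Distance remaining when braking begins: 15 − 9.730 = 5.270 m.
v² = v₀² − 2a·d = 193.210 − 2 × 4.410 × 5.270 = 146.729 m²/s².
v = √146.729 = 12.113 m/s.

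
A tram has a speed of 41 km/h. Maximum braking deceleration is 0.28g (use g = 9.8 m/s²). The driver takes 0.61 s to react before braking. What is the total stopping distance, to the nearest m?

41 km/h ÷ 3.6 = 11.3889 m/s.
a = 0.28 × 9.8 = 2.744 m/s².
Reaction distance = v·t_r = 11.3889 × 0.61 = 6.947 m.
Braking distance = v²/(2a) = 11.3889² / (2 × 2.744) = 129.707 / 5.488 = 23.635 m.
Total = 6.947 + 23.635 = 30.582 m.

Total stopping distance ≈ 31 m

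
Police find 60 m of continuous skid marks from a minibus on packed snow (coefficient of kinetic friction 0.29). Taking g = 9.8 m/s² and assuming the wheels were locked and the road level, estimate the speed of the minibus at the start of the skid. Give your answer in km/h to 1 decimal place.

Deceleration a = μg = 0.29 × 9.8 = 2.842 m/s².
v = √(2a·d) = √(2 × 2.842 × 60) = √341.040 = 18.4673 m/s.
= 18.4673 × 3.6 = 66.482 km/h.

Initial speed ≈ 66.5 km/h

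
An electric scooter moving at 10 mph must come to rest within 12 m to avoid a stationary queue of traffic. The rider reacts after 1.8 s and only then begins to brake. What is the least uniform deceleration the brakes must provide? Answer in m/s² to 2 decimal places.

Required deceleration ≈ 2.53 m/s²

10 mph × 0.44704 = 4.4704 m/s.
Distance covered during reaction = 4.4704 × 1.8 = 8.047 m.
Distance available for braking: 12 − 8.047 = 3.953 m.
v² = 2a·d ⇒ a = v²/(2d) = 4.4704² / (2 × 3.953) = 19.984 / 7.906 = 2.5277 m/s².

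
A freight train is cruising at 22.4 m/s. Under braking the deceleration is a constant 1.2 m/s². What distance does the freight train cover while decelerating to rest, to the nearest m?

Braking distance ≈ 209 m

Braking distance = v²/(2a) = 22.4000² / (2 × 1.200) = 501.760 / 2.400 = 209.067 m.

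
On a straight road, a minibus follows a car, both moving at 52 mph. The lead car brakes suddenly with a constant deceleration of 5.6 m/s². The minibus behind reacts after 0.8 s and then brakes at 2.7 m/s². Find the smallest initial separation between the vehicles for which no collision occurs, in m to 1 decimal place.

Minimum gap ≈ 70.4 m

52 mph × 0.44704 = 23.2461 m/s.
Leader travels v²/(2a_L) = 540.381 / 11.200 = 48.248 m before stopping.
Follower covers v·t_r = 23.2461 × 0.8 = 18.597 m while reacting, then v²/(2a_F) = 540.381 / 5.400 = 100.071 m while braking, for a total of 18.597 + 100.071 = 118.668 m.
Since a_F ≤ a_L and the follower starts braking later, the follower is never slower than the leader, so the closest approach is when both have stopped.
Minimum gap = 118.668 − 48.248 = 70.420 m.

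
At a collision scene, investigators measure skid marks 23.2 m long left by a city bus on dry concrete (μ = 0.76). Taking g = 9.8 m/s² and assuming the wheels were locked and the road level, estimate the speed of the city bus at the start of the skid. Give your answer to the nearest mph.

Deceleration a = μg = 0.76 × 9.8 = 7.448 m/s².
v = √(2a·d) = √(2 × 7.448 × 23.2) = √345.587 = 18.5900 m/s.
= 18.5900 ÷ 0.44704 = 41.585 mph.

Initial speed ≈ 42 mph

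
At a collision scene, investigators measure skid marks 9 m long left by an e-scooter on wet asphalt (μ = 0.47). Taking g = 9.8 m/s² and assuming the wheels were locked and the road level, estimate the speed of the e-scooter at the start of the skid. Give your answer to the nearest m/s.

Deceleration a = μg = 0.47 × 9.8 = 4.606 m/s².
v = √(2a·d) = √(2 × 4.606 × 9) = √82.908 = 9.1054 m/s.

Initial speed ≈ 9 m/s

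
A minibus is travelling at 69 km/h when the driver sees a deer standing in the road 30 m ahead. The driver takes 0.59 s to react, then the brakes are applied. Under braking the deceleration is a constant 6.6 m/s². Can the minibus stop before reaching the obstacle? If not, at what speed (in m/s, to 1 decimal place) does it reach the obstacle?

No — it strikes the obstacle at 11.0 m/s

69 km/h ÷ 3.6 = 19.1667 m/s.
Reaction distance = 19.1667 × 0.59 = 11.308 m.
Braking distance needed to stop: v²/(2a) = 367.362 / 13.200 = 27.830 m, so total needed = 11.308 + 27.830 = 39.138 m > 30 m — it cannot stop.
Distance remaining when braking begins: 30 − 11.308 = 18.692 m.
v² = v₀² − 2a·d = 367.362 − 2 × 6.600 × 18.692 = 120.628 m²/s².
v = √120.628 = 10.983 m/s.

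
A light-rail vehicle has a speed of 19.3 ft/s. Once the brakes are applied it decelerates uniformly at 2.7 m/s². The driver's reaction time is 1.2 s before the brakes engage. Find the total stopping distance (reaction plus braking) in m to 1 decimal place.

Total stopping distance ≈ 13.5 m

19.3 ft/s × 0.3048 = 5.8826 m/s.
Reaction distance = v·t_r = 5.8826 × 1.2 = 7.059 m.
Braking distance = v²/(2a) = 5.8826² / (2 × 2.700) = 34.605 / 5.400 = 6.408 m.
Total = 7.059 + 6.408 = 13.467 m.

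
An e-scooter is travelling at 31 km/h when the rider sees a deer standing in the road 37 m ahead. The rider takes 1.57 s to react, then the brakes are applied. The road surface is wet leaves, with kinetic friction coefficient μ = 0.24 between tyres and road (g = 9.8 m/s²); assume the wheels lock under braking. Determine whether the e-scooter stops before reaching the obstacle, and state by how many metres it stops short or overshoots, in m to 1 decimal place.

31 km/h ÷ 3.6 = 8.6111 m/s.
a = μg = 0.24 × 9.8 = 2.352 m/s².
Reaction distance = 8.6111 × 1.57 = 13.519 m.
Braking distance = v²/(2a) = 74.151 / 4.704 = 15.763 m.
Total stopping distance = 13.519 + 15.763 = 29.282 m, vs 37 m available — it stops with 37 − 29.282 = 7.718 m to spare.

Yes — it stops 7.7 m short of the obstacle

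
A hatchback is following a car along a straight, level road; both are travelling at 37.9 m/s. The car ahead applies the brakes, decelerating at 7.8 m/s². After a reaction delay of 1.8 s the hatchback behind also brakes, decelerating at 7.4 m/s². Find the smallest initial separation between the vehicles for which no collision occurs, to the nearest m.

Leader travels v²/(2a_L) = 1436.410 / 15.600 = 92.078 m before stopping.
Follower covers v·t_r = 37.9000 × 1.8 = 68.220 m while reacting, then v²/(2a_F) = 1436.410 / 14.800 = 97.055 m while braking, for a total of 68.220 + 97.055 = 165.275 m.
Since a_F ≤ a_L and the follower starts braking later, the follower is never slower than the leader, so the closest approach is when both have stopped.
Minimum gap = 165.275 − 92.078 = 73.197 m.

Minimum gap ≈ 73 m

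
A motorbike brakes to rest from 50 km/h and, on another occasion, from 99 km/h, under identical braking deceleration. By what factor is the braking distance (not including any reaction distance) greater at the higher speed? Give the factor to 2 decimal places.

Factor ≈ 3.92

Braking distance d = v²/(2a), so with a fixed, d ∝ v².
Factor = (99/50)² = 1.9800² = 3.9204.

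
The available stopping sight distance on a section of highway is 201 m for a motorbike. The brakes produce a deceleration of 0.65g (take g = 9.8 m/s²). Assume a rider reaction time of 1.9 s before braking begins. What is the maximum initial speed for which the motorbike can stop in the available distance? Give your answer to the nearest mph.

a = 0.65 × 9.8 = 6.370 m/s².
Stopping distance: v·t_r + v²/(2a) = 201 with t_r = 1.9 s and a = 6.370 m/s².
So v² + 24.206 v − 2560.74 = 0.
Positive root: v = −a·t_r + √((a·t_r)² + 2a·d) = −12.103 + √(146.483 + 2560.74) = 39.9280 m/s.
39.9280 m/s ÷ 0.44704 = 89.316 mph.

Maximum speed ≈ 89 mph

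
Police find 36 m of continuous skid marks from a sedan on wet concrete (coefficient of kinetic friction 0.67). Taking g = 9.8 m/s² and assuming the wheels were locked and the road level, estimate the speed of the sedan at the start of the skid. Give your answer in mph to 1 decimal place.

Initial speed ≈ 48.6 mph

Deceleration a = μg = 0.67 × 9.8 = 6.566 m/s².
v = √(2a·d) = √(2 × 6.566 × 36) = √472.752 = 21.7429 m/s.
= 21.7429 ÷ 0.44704 = 48.637 mph.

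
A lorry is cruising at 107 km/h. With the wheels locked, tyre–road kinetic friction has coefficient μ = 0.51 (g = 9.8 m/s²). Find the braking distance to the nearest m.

Braking distance ≈ 88 m

107 km/h ÷ 3.6 = 29.7222 m/s.
a = μg = 0.51 × 9.8 = 4.998 m/s².
Braking distance = v²/(2a) = 29.7222² / (2 × 4.998) = 883.409 / 9.996 = 88.376 m.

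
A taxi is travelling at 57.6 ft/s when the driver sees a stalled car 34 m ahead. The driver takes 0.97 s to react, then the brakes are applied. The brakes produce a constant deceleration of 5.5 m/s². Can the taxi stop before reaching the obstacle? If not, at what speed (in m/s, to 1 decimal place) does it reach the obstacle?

57.6 ft/s × 0.3048 = 17.5565 m/s.
Reaction distance = 17.5565 × 0.97 = 17.030 m.
Braking distance needed to stop: v²/(2a) = 308.231 / 11.000 = 28.021 m, so total needed = 17.030 + 28.021 = 45.051 m > 34 m — it cannot stop.
Distance remaining when braking begins: 34 − 17.030 = 16.970 m.
v² = v₀² − 2a·d = 308.231 − 2 × 5.500 × 16.970 = 121.561 m²/s².
v = √121.561 = 11.025 m/s.

No — it strikes the obstacle at 11.0 m/s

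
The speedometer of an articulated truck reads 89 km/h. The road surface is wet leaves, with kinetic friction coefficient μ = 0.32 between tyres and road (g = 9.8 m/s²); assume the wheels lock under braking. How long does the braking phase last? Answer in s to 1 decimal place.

Braking time ≈ 7.9 s

89 km/h ÷ 3.6 = 24.7222 m/s.
a = μg = 0.32 × 9.8 = 3.136 m/s².
Braking time = v/a = 24.7222 / 3.136 = 7.883 s.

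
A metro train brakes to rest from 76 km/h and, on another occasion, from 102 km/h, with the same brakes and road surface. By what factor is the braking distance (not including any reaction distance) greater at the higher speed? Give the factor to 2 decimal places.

Braking distance d = v²/(2a), so with a fixed, d ∝ v².
Factor = (102/76)² = 1.3421² = 1.8012.

Factor ≈ 1.80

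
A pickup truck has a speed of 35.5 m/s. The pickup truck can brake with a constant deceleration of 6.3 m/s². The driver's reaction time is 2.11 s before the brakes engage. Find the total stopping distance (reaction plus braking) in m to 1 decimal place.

Total stopping distance ≈ 174.9 m

Reaction distance = v·t_r = 35.5000 × 2.11 = 74.905 m.
Braking distance = v²/(2a) = 35.5000² / (2 × 6.300) = 1260.250 / 12.600 = 100.020 m.
Total = 74.905 + 100.020 = 174.925 m.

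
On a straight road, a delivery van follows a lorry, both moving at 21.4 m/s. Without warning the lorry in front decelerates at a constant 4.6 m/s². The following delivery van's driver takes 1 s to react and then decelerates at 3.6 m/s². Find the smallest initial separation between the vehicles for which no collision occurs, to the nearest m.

Leader travels v²/(2a_L) = 457.960 / 9.200 = 49.778 m before stopping.
Follower covers v·t_r = 21.4000 × 1 = 21.400 m while reacting, then v²/(2a_F) = 457.960 / 7.200 = 63.606 m while braking, for a total of 21.400 + 63.606 = 85.006 m.
Since a_F ≤ a_L and the follower starts braking later, the follower is never slower than the leader, so the closest approach is when both have stopped.
Minimum gap = 85.006 − 49.778 = 35.228 m.

Minimum gap ≈ 35 m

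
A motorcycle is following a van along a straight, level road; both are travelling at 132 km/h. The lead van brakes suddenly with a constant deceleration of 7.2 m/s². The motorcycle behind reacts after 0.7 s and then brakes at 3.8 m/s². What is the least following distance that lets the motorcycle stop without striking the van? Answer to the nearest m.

Minimum gap ≈ 109 m

132 km/h ÷ 3.6 = 36.6667 m/s.
Leader travels v²/(2a_L) = 1344.447 / 14.400 = 93.364 m before stopping.
Follower covers v·t_r = 36.6667 × 0.7 = 25.667 m while reacting, then v²/(2a_F) = 1344.447 / 7.600 = 176.901 m while braking, for a total of 25.667 + 176.901 = 202.568 m.
Since a_F ≤ a_L and the follower starts braking later, the follower is never slower than the leader, so the closest approach is when both have stopped.
Minimum gap = 202.568 − 93.364 = 109.204 m.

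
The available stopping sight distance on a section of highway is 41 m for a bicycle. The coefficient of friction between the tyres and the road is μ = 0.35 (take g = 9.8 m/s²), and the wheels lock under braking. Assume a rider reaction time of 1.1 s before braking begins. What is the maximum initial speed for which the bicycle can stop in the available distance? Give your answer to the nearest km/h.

Maximum speed ≈ 48 km/h

a = μg = 0.35 × 9.8 = 3.430 m/s².
Stopping distance: v·t_r + v²/(2a) = 41 with t_r = 1.1 s and a = 3.430 m/s².
So v² + 7.546 v − 281.26 = 0.
Positive root: v = −a·t_r + √((a·t_r)² + 2a·d) = −3.773 + √(14.236 + 281.26) = 13.4170 m/s.
13.4170 m/s × 3.6 = 48.301 km/h.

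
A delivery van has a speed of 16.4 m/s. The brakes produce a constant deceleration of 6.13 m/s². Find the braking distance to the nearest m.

Braking distance ≈ 22 m

Braking distance = v²/(2a) = 16.4000² / (2 × 6.130) = 268.960 / 12.260 = 21.938 m.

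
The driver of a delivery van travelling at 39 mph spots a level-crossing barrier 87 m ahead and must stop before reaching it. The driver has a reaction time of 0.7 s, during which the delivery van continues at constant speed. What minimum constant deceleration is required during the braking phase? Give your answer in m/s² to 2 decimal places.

Required deceleration ≈ 2.03 m/s²

39 mph × 0.44704 = 17.4346 m/s.
Distance covered during reaction = 17.4346 × 0.7 = 12.204 m.
Distance available for braking: 87 − 12.204 = 74.796 m.
v² = 2a·d ⇒ a = v²/(2d) = 17.4346² / (2 × 74.796) = 303.965 / 149.592 = 2.0320 m/s².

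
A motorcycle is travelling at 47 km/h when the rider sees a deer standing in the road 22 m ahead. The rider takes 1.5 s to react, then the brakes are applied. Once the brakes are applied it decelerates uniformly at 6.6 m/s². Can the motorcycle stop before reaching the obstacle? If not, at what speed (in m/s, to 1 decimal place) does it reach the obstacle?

No — it strikes the obstacle at 11.8 m/s

47 km/h ÷ 3.6 = 13.0556 m/s.
Reaction distance = 13.0556 × 1.5 = 19.583 m.
Braking distance needed to stop: v²/(2a) = 170.449 / 13.200 = 12.913 m, so total needed = 19.583 + 12.913 = 32.496 m > 22 m — it cannot stop.
Distance remaining when braking begins: 22 − 19.583 = 2.417 m.
v² = v₀² − 2a·d = 170.449 − 2 × 6.600 × 2.417 = 138.545 m²/s².
v = √138.545 = 11.771 m/s.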